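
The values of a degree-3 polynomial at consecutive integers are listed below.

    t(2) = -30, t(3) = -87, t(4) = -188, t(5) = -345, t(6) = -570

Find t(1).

First differences: -57  -101  -157  -225
Second differences: -44  -56  -68
Third differences: -12  -12
The third differences are constant at -12.
Work back: -44 + 12 = -32;  -57 + 32 = -25;  -30 + 25 = -5

-5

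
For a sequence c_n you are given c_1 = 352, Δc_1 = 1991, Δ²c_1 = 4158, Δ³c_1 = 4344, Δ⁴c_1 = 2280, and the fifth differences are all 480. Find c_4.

Build the table forward from the leading diagonal:
D5: 480, 480, 480, 480
D4: 2280, 2760, 3240, 3720
D3: 4344, 6624, 9384, 12624
D2: 4158, 8502, 15126, 24510
D1: 1991, 6149, 14651, 29777
c: 352, 2343, 8492, 23143

23143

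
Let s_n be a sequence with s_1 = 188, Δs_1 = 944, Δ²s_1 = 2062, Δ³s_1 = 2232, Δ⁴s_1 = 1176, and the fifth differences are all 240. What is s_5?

26440

Build the table forward from the leading diagonal:
Fifth differences: 240, 240, 240, 240, 240
Fourth differences: 1176, 1416, 1656, 1896, 2136
Third differences: 2232, 3408, 4824, 6480, 8376
Second differences: 2062, 4294, 7702, 12526, 19006
First differences: 944, 3006, 7300, 15002, 27528
s: 188, 1132, 4138, 11438, 26440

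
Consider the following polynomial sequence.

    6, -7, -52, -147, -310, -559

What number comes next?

-912

First differences: -13 , -45 , -95 , -163 , -249
Second differences: -32 , -50 , -68 , -86
Third differences: -18 , -18 , -18
Third differences constant at -18.
-86 − 18 = -104;  -249 − 104 = -353;  -559 − 353 = -912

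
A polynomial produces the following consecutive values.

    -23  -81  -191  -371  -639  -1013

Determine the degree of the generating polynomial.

Δ: -58, -110, -180, -268, -374
Δ²: -52, -70, -88, -106
Δ³: -18, -18, -18
The third differences are constant, so the polynomial has degree 3.

3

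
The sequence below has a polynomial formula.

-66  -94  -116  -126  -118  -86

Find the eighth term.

First differences: -28, -22, -10, 8, 32
Second differences: 6, 12, 18, 24
Third differences: 6, 6, 6
Third differences constant at 6.
24 + 6 = 30;  32 + 30 = 62;  -86 + 62 = -24
30 + 6 = 36;  62 + 36 = 98;  -24 + 98 = 74

74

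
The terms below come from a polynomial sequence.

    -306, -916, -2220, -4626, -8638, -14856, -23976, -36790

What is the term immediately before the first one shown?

Δ: -610, -1304, -2406, -4012, -6218, -9120, -12814
Δ²: -694, -1102, -1606, -2206, -2902, -3694
Δ³: -408, -504, -600, -696, -792
Δ⁴: -96, -96, -96, -96
The fourth differences are constant at -96.
Work back: -408 + 96 = -312;  -694 + 312 = -382;  -610 + 382 = -228;  -306 + 228 = -78

-78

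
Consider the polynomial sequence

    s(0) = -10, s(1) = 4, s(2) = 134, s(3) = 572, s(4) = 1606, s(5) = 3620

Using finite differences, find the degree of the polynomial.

4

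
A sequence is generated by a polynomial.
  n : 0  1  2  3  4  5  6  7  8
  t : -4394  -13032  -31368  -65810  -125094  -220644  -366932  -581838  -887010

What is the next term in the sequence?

-1308224

Δ: -8638, -18336, -34442, -59284, -95550, -146288, -214906, -305172
Δ²: -9698, -16106, -24842, -36266, -50738, -68618, -90266
Δ³: -6408, -8736, -11424, -14472, -17880, -21648
Δ⁴: -2328, -2688, -3048, -3408, -3768
Δ⁵: -360, -360, -360, -360
Fifth differences constant at -360.
-3768 − 360 = -4128;  -21648 − 4128 = -25776;  -90266 − 25776 = -116042;  -305172 − 116042 = -421214;  -887010 − 421214 = -1308224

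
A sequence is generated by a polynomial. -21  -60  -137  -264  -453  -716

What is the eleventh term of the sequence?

Δ: -39  -77  -127  -189  -263
Δ²: -38  -50  -62  -74
Δ³: -12  -12  -12
Constant third difference = -12, so extend:
-74 − 12 = -86;  -263 − 86 = -349;  -716 − 349 = -1065
-86 − 12 = -98;  -349 − 98 = -447;  -1065 − 447 = -1512
-98 − 12 = -110;  -447 − 110 = -557;  -1512 − 557 = -2069
-110 − 12 = -122;  -557 − 122 = -679;  -2069 − 679 = -2748
-122 − 12 = -134;  -679 − 134 = -813;  -2748 − 813 = -3561

-3561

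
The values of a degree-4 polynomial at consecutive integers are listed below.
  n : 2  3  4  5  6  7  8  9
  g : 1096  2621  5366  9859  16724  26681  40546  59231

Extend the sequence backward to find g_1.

359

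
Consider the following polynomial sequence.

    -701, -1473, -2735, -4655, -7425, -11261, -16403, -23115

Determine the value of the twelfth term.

First differences: -772  -1262  -1920  -2770  -3836  -5142  -6712
Second differences: -490  -658  -850  -1066  -1306  -1570
Third differences: -168  -192  -216  -240  -264
Fourth differences: -24  -24  -24  -24
The fourth differences are constant (-24).
-264 − 24 = -288;  -1570 − 288 = -1858;  -6712 − 1858 = -8570;  -23115 − 8570 = -31685
-288 − 24 = -312;  -1858 − 312 = -2170;  -8570 − 2170 = -10740;  -31685 − 10740 = -42425
-312 − 24 = -336;  -2170 − 336 = -2506;  -10740 − 2506 = -13246;  -42425 − 13246 = -55671
-336 − 24 = -360;  -2506 − 360 = -2866;  -13246 − 2866 = -16112;  -55671 − 16112 = -71783

-71783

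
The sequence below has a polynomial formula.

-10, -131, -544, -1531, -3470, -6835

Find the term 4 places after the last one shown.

-47395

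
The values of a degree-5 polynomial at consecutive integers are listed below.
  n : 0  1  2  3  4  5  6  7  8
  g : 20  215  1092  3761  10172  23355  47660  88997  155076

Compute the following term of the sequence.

255647

D1: 195, 877, 2669, 6411, 13183, 24305, 41337, 66079
D2: 682, 1792, 3742, 6772, 11122, 17032, 24742
D3: 1110, 1950, 3030, 4350, 5910, 7710
D4: 840, 1080, 1320, 1560, 1800
D5: 240, 240, 240, 240
The fifth differences are constant (240).
1800 + 240 = 2040;  7710 + 2040 = 9750;  24742 + 9750 = 34492;  66079 + 34492 = 100571;  155076 + 100571 = 255647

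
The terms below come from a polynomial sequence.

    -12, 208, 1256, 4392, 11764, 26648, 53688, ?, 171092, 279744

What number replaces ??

Using the first 7 terms:
First differences: 220, 1048, 3136, 7372, 14884, 27040
Second differences: 828, 2088, 4236, 7512, 12156
Third differences: 1260, 2148, 3276, 4644
Fourth differences: 888, 1128, 1368
Fifth differences: 240, 240
Constant fifth difference = 240.
Extend forward: 1368 + 240 = 1608;  4644 + 1608 = 6252;  12156 + 6252 = 18408;  27040 + 18408 = 45448;  53688 + 45448 = 99136

99136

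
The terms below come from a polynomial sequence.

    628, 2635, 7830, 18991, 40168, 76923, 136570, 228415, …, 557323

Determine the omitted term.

Using the first 8 terms:
Δ: 2007  5195  11161  21177  36755  59647  91845
Δ²: 3188  5966  10016  15578  22892  32198
Δ³: 2778  4050  5562  7314  9306
Δ⁴: 1272  1512  1752  1992
Δ⁵: 240  240  240
Constant fifth difference = 240.
Extend forward: 1992 + 240 = 2232;  9306 + 2232 = 11538;  32198 + 11538 = 43736;  91845 + 43736 = 135581;  228415 + 135581 = 363996

363996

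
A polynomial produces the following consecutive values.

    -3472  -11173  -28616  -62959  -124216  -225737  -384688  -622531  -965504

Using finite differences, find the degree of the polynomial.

5

D1: -7701, -17443, -34343, -61257, -101521, -158951, -237843, -342973
D2: -9742, -16900, -26914, -40264, -57430, -78892, -105130
D3: -7158, -10014, -13350, -17166, -21462, -26238
D4: -2856, -3336, -3816, -4296, -4776
D5: -480, -480, -480, -480
The fifth differences are constant, so the polynomial has degree 5.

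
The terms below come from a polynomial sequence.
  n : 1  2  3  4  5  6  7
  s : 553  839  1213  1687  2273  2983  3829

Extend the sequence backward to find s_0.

343

286  374  474  586  710  846
88  100  112  124  136
12  12  12  12
The third differences are constant at 12.
Work back: 88 − 12 = 76;  286 − 76 = 210;  553 − 210 = 343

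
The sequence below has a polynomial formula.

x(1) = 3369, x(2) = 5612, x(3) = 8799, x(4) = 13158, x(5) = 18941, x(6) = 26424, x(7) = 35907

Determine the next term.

47714

D1: 2243  3187  4359  5783  7483  9483
D2: 944  1172  1424  1700  2000
D3: 228  252  276  300
D4: 24  24  24
The fourth differences are constant (24).
300 + 24 = 324;  2000 + 324 = 2324;  9483 + 2324 = 11807;  35907 + 11807 = 47714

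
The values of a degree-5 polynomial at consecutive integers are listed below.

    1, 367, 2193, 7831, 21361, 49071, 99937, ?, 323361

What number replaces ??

Using the first 7 terms:
366  1826  5638  13530  27710  50866
1460  3812  7892  14180  23156
2352  4080  6288  8976
1728  2208  2688
480  480
Constant fifth difference = 480.
Extend forward: 2688 + 480 = 3168;  8976 + 3168 = 12144;  23156 + 12144 = 35300;  50866 + 35300 = 86166;  99937 + 86166 = 186103

186103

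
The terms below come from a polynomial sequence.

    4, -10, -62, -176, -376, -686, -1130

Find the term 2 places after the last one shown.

D1: -14, -52, -114, -200, -310, -444
D2: -38, -62, -86, -110, -134
D3: -24, -24, -24, -24
The third differences are constant (-24).
-134 − 24 = -158;  -444 − 158 = -602;  -1130 − 602 = -1732
-158 − 24 = -182;  -602 − 182 = -784;  -1732 − 784 = -2516

-2516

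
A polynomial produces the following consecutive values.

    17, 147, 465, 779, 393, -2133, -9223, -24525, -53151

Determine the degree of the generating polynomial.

5

Δ: 130, 318, 314, -386, -2526, -7090, -15302, -28626
Δ²: 188, -4, -700, -2140, -4564, -8212, -13324
Δ³: -192, -696, -1440, -2424, -3648, -5112
Δ⁴: -504, -744, -984, -1224, -1464
Δ⁵: -240, -240, -240, -240
The fifth differences are constant, so the polynomial has degree 5.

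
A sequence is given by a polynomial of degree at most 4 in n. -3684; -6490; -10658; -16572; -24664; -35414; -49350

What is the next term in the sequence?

D1: -2806, -4168, -5914, -8092, -10750, -13936
D2: -1362, -1746, -2178, -2658, -3186
D3: -384, -432, -480, -528
D4: -48, -48, -48
Constant fourth difference = -48, so extend:
-528 − 48 = -576;  -3186 − 576 = -3762;  -13936 − 3762 = -17698;  -49350 − 17698 = -67048

-67048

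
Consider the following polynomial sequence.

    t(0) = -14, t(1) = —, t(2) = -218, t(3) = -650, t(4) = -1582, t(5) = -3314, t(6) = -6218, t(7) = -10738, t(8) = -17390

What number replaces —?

-58

Using the last 7 terms:
-432, -932, -1732, -2904, -4520, -6652
-500, -800, -1172, -1616, -2132
-300, -372, -444, -516
-72, -72, -72
Constant fourth difference = -72.
Extend backward: -300 + 72 = -228;  -500 + 228 = -272;  -432 + 272 = -160;  -218 + 160 = -58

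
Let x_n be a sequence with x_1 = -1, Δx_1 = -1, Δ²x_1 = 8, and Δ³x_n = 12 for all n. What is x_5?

Build the table forward from the leading diagonal:
Δ³: 12, 12, 12, 12, 12
Δ²: 8, 20, 32, 44, 56
Δ: -1, 7, 27, 59, 103
x: -1, -2, 5, 32, 91

91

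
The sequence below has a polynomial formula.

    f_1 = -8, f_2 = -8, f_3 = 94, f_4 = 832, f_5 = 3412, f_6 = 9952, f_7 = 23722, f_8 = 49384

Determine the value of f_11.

270262

D1: 0, 102, 738, 2580, 6540, 13770, 25662
D2: 102, 636, 1842, 3960, 7230, 11892
D3: 534, 1206, 2118, 3270, 4662
D4: 672, 912, 1152, 1392
D5: 240, 240, 240
The fifth differences are constant (240).
1392 + 240 = 1632;  4662 + 1632 = 6294;  11892 + 6294 = 18186;  25662 + 18186 = 43848;  49384 + 43848 = 93232
1632 + 240 = 1872;  6294 + 1872 = 8166;  18186 + 8166 = 26352;  43848 + 26352 = 70200;  93232 + 70200 = 163432
1872 + 240 = 2112;  8166 + 2112 = 10278;  26352 + 10278 = 36630;  70200 + 36630 = 106830;  163432 + 106830 = 270262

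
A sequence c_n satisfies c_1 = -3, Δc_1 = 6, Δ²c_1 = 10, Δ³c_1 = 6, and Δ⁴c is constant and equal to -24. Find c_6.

67

Build the table forward from the leading diagonal:
D4: -24  -24  -24  -24  -24  -24
D3: 6  -18  -42  -66  -90  -114
D2: 10  16  -2  -44  -110  -200
D1: 6  16  32  30  -14  -124
c: -3  3  19  51  81  67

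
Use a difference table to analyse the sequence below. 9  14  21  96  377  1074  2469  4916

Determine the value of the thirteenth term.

5, 7, 75, 281, 697, 1395, 2447
2, 68, 206, 416, 698, 1052
66, 138, 210, 282, 354
72, 72, 72, 72
Fourth differences constant at 72.
354 + 72 = 426;  1052 + 426 = 1478;  2447 + 1478 = 3925;  4916 + 3925 = 8841
426 + 72 = 498;  1478 + 498 = 1976;  3925 + 1976 = 5901;  8841 + 5901 = 14742
498 + 72 = 570;  1976 + 570 = 2546;  5901 + 2546 = 8447;  14742 + 8447 = 23189
570 + 72 = 642;  2546 + 642 = 3188;  8447 + 3188 = 11635;  23189 + 11635 = 34824
642 + 72 = 714;  3188 + 714 = 3902;  11635 + 3902 = 15537;  34824 + 15537 = 50361

50361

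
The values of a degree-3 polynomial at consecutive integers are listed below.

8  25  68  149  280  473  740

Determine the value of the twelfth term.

3605

17, 43, 81, 131, 193, 267
26, 38, 50, 62, 74
12, 12, 12, 12
Third differences constant at 12.
74 + 12 = 86;  267 + 86 = 353;  740 + 353 = 1093
86 + 12 = 98;  353 + 98 = 451;  1093 + 451 = 1544
98 + 12 = 110;  451 + 110 = 561;  1544 + 561 = 2105
110 + 12 = 122;  561 + 122 = 683;  2105 + 683 = 2788
122 + 12 = 134;  683 + 134 = 817;  2788 + 817 = 3605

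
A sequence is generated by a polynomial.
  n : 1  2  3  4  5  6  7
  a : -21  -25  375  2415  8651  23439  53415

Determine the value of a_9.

199755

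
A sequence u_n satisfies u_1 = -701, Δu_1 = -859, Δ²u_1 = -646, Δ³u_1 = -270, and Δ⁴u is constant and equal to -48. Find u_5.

-9141

Build the table forward from the leading diagonal:
D4: -48  -48  -48  -48  -48
D3: -270  -318  -366  -414  -462
D2: -646  -916  -1234  -1600  -2014
D1: -859  -1505  -2421  -3655  -5255
u: -701  -1560  -3065  -5486  -9141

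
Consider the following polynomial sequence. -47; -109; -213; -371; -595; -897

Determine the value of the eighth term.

Δ: -62  -104  -158  -224  -302
Δ²: -42  -54  -66  -78
Δ³: -12  -12  -12
Constant third difference = -12, so extend:
-78 − 12 = -90;  -302 − 90 = -392;  -897 − 392 = -1289
-90 − 12 = -102;  -392 − 102 = -494;  -1289 − 494 = -1783

-1783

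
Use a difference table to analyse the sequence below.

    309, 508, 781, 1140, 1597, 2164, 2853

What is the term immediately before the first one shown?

172

D1: 199  273  359  457  567  689
D2: 74  86  98  110  122
D3: 12  12  12  12
The third differences are constant at 12.
Work back: 74 − 12 = 62;  199 − 62 = 137;  309 − 137 = 172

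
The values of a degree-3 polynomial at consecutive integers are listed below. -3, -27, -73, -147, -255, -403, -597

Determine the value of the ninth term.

Δ: -24 , -46 , -74 , -108 , -148 , -194
Δ²: -22 , -28 , -34 , -40 , -46
Δ³: -6 , -6 , -6 , -6
Constant third difference = -6, so extend:
-46 − 6 = -52;  -194 − 52 = -246;  -597 − 246 = -843
-52 − 6 = -58;  -246 − 58 = -304;  -843 − 304 = -1147

-1147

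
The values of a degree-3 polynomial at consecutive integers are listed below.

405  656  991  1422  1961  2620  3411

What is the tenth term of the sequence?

6696

Δ: 251  335  431  539  659  791
Δ²: 84  96  108  120  132
Δ³: 12  12  12  12
The third differences are constant (12).
132 + 12 = 144;  791 + 144 = 935;  3411 + 935 = 4346
144 + 12 = 156;  935 + 156 = 1091;  4346 + 1091 = 5437
156 + 12 = 168;  1091 + 168 = 1259;  5437 + 1259 = 6696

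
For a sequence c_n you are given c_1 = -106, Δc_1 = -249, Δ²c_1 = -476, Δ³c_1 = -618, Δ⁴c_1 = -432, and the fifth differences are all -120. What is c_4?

Build the table forward from the leading diagonal:
Δ⁵: -120  -120  -120  -120
Δ⁴: -432  -552  -672  -792
Δ³: -618  -1050  -1602  -2274
Δ²: -476  -1094  -2144  -3746
Δ: -249  -725  -1819  -3963
c: -106  -355  -1080  -2899

-2899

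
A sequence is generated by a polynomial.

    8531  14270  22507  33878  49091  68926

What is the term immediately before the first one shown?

4726

5739, 8237, 11371, 15213, 19835
2498, 3134, 3842, 4622
636, 708, 780
72, 72
The fourth differences are constant at 72.
Work back: 636 − 72 = 564;  2498 − 564 = 1934;  5739 − 1934 = 3805;  8531 − 3805 = 4726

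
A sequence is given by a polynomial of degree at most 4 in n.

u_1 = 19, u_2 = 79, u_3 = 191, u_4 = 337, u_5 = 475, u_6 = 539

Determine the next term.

439

First differences: 60  112  146  138  64
Second differences: 52  34  -8  -74
Third differences: -18  -42  -66
Fourth differences: -24  -24
Constant fourth difference = -24, so extend:
-66 − 24 = -90;  -74 − 90 = -164;  64 − 164 = -100;  539 − 100 = 439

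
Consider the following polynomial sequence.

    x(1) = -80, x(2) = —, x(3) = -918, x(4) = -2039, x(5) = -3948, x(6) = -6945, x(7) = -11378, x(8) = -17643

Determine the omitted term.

-333

Using the last 6 terms:
First differences: -1121, -1909, -2997, -4433, -6265
Second differences: -788, -1088, -1436, -1832
Third differences: -300, -348, -396
Fourth differences: -48, -48
Constant fourth difference = -48.
Extend backward: -300 + 48 = -252;  -788 + 252 = -536;  -1121 + 536 = -585;  -918 + 585 = -333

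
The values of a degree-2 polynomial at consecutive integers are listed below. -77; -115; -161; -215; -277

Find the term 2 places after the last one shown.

First differences: -38, -46, -54, -62
Second differences: -8, -8, -8
The second differences are constant (-8).
-62 − 8 = -70;  -277 − 70 = -347
-70 − 8 = -78;  -347 − 78 = -425

-425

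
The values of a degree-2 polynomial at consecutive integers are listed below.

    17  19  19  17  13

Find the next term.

7

First differences: 2, 0, -2, -4
Second differences: -2, -2, -2
The second differences are constant (-2).
-4 − 2 = -6;  13 − 6 = 7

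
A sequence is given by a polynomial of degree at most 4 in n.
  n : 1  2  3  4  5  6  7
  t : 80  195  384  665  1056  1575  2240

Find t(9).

4080

First differences: 115 , 189 , 281 , 391 , 519 , 665
Second differences: 74 , 92 , 110 , 128 , 146
Third differences: 18 , 18 , 18 , 18
Constant third difference = 18, so extend:
146 + 18 = 164;  665 + 164 = 829;  2240 + 829 = 3069
164 + 18 = 182;  829 + 182 = 1011;  3069 + 1011 = 4080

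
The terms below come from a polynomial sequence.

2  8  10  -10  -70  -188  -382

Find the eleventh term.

-2278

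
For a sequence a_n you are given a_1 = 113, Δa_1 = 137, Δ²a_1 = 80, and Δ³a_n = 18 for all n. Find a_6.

Build the table forward from the leading diagonal:
Third differences: 18  18  18  18  18  18
Second differences: 80  98  116  134  152  170
First differences: 137  217  315  431  565  717
a: 113  250  467  782  1213  1778

1778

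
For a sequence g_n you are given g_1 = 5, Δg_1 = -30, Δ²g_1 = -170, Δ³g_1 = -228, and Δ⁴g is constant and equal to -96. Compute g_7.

Build the table forward from the leading diagonal:
D4: -96, -96, -96, -96, -96, -96, -96
D3: -228, -324, -420, -516, -612, -708, -804
D2: -170, -398, -722, -1142, -1658, -2270, -2978
D1: -30, -200, -598, -1320, -2462, -4120, -6390
g: 5, -25, -225, -823, -2143, -4605, -8725

-8725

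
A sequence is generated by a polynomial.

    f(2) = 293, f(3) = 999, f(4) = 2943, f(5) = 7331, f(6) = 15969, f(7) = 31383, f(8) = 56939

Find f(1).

99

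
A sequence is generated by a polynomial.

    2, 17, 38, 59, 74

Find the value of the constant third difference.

-6

Δ: 15, 21, 21, 15
Δ²: 6, 0, -6
Δ³: -6, -6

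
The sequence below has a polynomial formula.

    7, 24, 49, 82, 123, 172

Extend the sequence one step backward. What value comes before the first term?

D1: 17  25  33  41  49
D2: 8  8  8  8
The second differences are constant at 8.
Work back: 17 − 8 = 9;  7 − 9 = -2

-2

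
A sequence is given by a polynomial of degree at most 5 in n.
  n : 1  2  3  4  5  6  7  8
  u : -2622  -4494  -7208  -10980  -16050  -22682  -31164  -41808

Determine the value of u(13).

-140058

-1872, -2714, -3772, -5070, -6632, -8482, -10644
-842, -1058, -1298, -1562, -1850, -2162
-216, -240, -264, -288, -312
-24, -24, -24, -24
The fourth differences are constant (-24).
-312 − 24 = -336;  -2162 − 336 = -2498;  -10644 − 2498 = -13142;  -41808 − 13142 = -54950
-336 − 24 = -360;  -2498 − 360 = -2858;  -13142 − 2858 = -16000;  -54950 − 16000 = -70950
-360 − 24 = -384;  -2858 − 384 = -3242;  -16000 − 3242 = -19242;  -70950 − 19242 = -90192
-384 − 24 = -408;  -3242 − 408 = -3650;  -19242 − 3650 = -22892;  -90192 − 22892 = -113084
-408 − 24 = -432;  -3650 − 432 = -4082;  -22892 − 4082 = -26974;  -113084 − 26974 = -140058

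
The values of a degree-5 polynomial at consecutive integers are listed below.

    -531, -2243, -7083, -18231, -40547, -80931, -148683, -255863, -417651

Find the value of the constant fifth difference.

-360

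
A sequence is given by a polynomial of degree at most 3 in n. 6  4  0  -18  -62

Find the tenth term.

-1092

-2, -4, -18, -44
-2, -14, -26
-12, -12
Third differences constant at -12.
-26 − 12 = -38;  -44 − 38 = -82;  -62 − 82 = -144
-38 − 12 = -50;  -82 − 50 = -132;  -144 − 132 = -276
-50 − 12 = -62;  -132 − 62 = -194;  -276 − 194 = -470
-62 − 12 = -74;  -194 − 74 = -268;  -470 − 268 = -738
-74 − 12 = -86;  -268 − 86 = -354;  -738 − 354 = -1092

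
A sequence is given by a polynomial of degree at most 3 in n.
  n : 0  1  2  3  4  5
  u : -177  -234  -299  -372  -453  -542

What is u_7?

-57 , -65 , -73 , -81 , -89
-8 , -8 , -8 , -8
The second differences are constant (-8).
-89 − 8 = -97;  -542 − 97 = -639
-97 − 8 = -105;  -639 − 105 = -744

-744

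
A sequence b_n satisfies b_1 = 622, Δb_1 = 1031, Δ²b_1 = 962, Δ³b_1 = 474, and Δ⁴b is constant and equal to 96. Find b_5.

12510

Build the table forward from the leading diagonal:
D4: 96  96  96  96  96
D3: 474  570  666  762  858
D2: 962  1436  2006  2672  3434
D1: 1031  1993  3429  5435  8107
b: 622  1653  3646  7075  12510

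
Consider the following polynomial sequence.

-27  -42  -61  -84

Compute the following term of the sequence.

-111

D1: -15, -19, -23
D2: -4, -4
The second differences are constant (-4).
-23 − 4 = -27;  -84 − 27 = -111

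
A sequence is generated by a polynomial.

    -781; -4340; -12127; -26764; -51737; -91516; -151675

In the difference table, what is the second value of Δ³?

-3486

First differences: -3559, -7787, -14637, -24973, -39779, -60159
Second differences: -4228, -6850, -10336, -14806, -20380
Third differences: -2622, -3486, -4470, -5574
Fourth differences: -864, -984, -1104
Fifth differences: -120, -120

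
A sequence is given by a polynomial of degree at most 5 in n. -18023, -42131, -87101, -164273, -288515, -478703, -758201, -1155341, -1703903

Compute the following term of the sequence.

-24108  -44970  -77172  -124242  -190188  -279498  -397140  -548562
-20862  -32202  -47070  -65946  -89310  -117642  -151422
-11340  -14868  -18876  -23364  -28332  -33780
-3528  -4008  -4488  -4968  -5448
-480  -480  -480  -480
The fifth differences are constant (-480).
-5448 − 480 = -5928;  -33780 − 5928 = -39708;  -151422 − 39708 = -191130;  -548562 − 191130 = -739692;  -1703903 − 739692 = -2443595

-2443595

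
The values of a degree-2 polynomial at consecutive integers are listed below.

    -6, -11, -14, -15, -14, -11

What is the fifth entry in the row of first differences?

3

D1: -5, -3, -1, 1, 3
D2: 2, 2, 2, 2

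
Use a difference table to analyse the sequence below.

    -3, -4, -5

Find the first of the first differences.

D1: -1, -1

-1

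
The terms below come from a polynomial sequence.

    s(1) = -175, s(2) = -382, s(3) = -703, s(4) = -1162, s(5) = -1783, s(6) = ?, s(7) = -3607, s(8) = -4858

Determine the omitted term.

-2590

Using the first 5 terms:
First differences: -207, -321, -459, -621
Second differences: -114, -138, -162
Third differences: -24, -24
Constant third difference = -24.
Extend forward: -162 − 24 = -186;  -621 − 186 = -807;  -1783 − 807 = -2590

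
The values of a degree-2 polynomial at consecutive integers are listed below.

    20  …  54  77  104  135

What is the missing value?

Using the last 4 terms:
23  27  31
4  4
Constant second difference = 4.
Extend backward: 23 − 4 = 19;  54 − 19 = 35

35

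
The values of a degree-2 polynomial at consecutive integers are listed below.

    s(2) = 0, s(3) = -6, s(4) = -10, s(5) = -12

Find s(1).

8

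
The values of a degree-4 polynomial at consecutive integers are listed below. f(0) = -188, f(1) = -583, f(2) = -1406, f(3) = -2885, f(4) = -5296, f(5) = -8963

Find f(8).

-31460

-395, -823, -1479, -2411, -3667
-428, -656, -932, -1256
-228, -276, -324
-48, -48
The fourth differences are constant (-48).
-324 − 48 = -372;  -1256 − 372 = -1628;  -3667 − 1628 = -5295;  -8963 − 5295 = -14258
-372 − 48 = -420;  -1628 − 420 = -2048;  -5295 − 2048 = -7343;  -14258 − 7343 = -21601
-420 − 48 = -468;  -2048 − 468 = -2516;  -7343 − 2516 = -9859;  -21601 − 9859 = -31460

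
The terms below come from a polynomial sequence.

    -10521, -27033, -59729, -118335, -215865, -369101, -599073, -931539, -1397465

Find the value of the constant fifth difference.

First differences: -16512, -32696, -58606, -97530, -153236, -229972, -332466, -465926
Second differences: -16184, -25910, -38924, -55706, -76736, -102494, -133460
Third differences: -9726, -13014, -16782, -21030, -25758, -30966
Fourth differences: -3288, -3768, -4248, -4728, -5208
Fifth differences: -480, -480, -480, -480

-480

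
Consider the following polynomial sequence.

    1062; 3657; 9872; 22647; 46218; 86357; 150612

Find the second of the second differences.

6560

D1: 2595, 6215, 12775, 23571, 40139, 64255
D2: 3620, 6560, 10796, 16568, 24116
D3: 2940, 4236, 5772, 7548
D4: 1296, 1536, 1776
D5: 240, 240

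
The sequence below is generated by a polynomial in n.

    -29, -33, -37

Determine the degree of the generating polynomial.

-4, -4
The first differences are constant, so the polynomial has degree 1.

1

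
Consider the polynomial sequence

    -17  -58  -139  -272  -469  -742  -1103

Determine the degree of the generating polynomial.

Δ: -41, -81, -133, -197, -273, -361
Δ²: -40, -52, -64, -76, -88
Δ³: -12, -12, -12, -12
The third differences are constant, so the polynomial has degree 3.

3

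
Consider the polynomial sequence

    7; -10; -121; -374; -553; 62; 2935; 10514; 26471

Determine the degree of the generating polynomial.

First differences: -17, -111, -253, -179, 615, 2873, 7579, 15957
Second differences: -94, -142, 74, 794, 2258, 4706, 8378
Third differences: -48, 216, 720, 1464, 2448, 3672
Fourth differences: 264, 504, 744, 984, 1224
Fifth differences: 240, 240, 240, 240
The fifth differences are constant, so the polynomial has degree 5.

5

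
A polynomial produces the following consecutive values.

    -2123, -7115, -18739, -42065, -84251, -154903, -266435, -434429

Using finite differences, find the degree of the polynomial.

5

-4992, -11624, -23326, -42186, -70652, -111532, -167994
-6632, -11702, -18860, -28466, -40880, -56462
-5070, -7158, -9606, -12414, -15582
-2088, -2448, -2808, -3168
-360, -360, -360
The fifth differences are constant, so the polynomial has degree 5.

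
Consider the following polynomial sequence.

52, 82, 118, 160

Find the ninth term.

460

Δ: 30, 36, 42
Δ²: 6, 6
Second differences constant at 6.
42 + 6 = 48;  160 + 48 = 208
48 + 6 = 54;  208 + 54 = 262
54 + 6 = 60;  262 + 60 = 322
60 + 6 = 66;  322 + 66 = 388
66 + 6 = 72;  388 + 72 = 460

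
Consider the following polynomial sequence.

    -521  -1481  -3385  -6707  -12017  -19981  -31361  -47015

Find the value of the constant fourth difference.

D1: -960, -1904, -3322, -5310, -7964, -11380, -15654
D2: -944, -1418, -1988, -2654, -3416, -4274
D3: -474, -570, -666, -762, -858
D4: -96, -96, -96, -96

-96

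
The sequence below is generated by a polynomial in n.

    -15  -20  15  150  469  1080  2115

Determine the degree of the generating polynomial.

4

D1: -5, 35, 135, 319, 611, 1035
D2: 40, 100, 184, 292, 424
D3: 60, 84, 108, 132
D4: 24, 24, 24
The fourth differences are constant, so the polynomial has degree 4.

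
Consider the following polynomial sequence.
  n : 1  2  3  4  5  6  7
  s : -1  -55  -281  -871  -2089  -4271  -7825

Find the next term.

-13231

D1: -54, -226, -590, -1218, -2182, -3554
D2: -172, -364, -628, -964, -1372
D3: -192, -264, -336, -408
D4: -72, -72, -72
Fourth differences constant at -72.
-408 − 72 = -480;  -1372 − 480 = -1852;  -3554 − 1852 = -5406;  -7825 − 5406 = -13231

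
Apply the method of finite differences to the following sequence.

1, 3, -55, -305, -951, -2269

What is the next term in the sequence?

-4607

D1: 2 , -58 , -250 , -646 , -1318
D2: -60 , -192 , -396 , -672
D3: -132 , -204 , -276
D4: -72 , -72
Fourth differences constant at -72.
-276 − 72 = -348;  -672 − 348 = -1020;  -1318 − 1020 = -2338;  -2269 − 2338 = -4607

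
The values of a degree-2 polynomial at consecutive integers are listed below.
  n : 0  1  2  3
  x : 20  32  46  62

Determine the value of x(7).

146

First differences: 12, 14, 16
Second differences: 2, 2
Constant second difference = 2, so extend:
16 + 2 = 18;  62 + 18 = 80
18 + 2 = 20;  80 + 20 = 100
20 + 2 = 22;  100 + 22 = 122
22 + 2 = 24;  122 + 24 = 146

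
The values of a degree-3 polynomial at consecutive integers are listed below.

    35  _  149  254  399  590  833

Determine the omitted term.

78

Using the last 5 terms:
105, 145, 191, 243
40, 46, 52
6, 6
Constant third difference = 6.
Extend backward: 40 − 6 = 34;  105 − 34 = 71;  149 − 71 = 78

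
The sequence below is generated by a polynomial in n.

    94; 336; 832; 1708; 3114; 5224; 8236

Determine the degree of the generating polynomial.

4

242, 496, 876, 1406, 2110, 3012
254, 380, 530, 704, 902
126, 150, 174, 198
24, 24, 24
The fourth differences are constant, so the polynomial has degree 4.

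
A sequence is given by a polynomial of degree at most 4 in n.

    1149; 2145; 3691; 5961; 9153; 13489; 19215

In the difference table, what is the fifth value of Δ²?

1390

D1: 996, 1546, 2270, 3192, 4336, 5726
D2: 550, 724, 922, 1144, 1390
D3: 174, 198, 222, 246
D4: 24, 24, 24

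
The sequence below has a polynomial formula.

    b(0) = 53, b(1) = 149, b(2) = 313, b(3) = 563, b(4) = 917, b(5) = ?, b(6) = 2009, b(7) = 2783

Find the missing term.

1393

Using the first 5 terms:
First differences: 96, 164, 250, 354
Second differences: 68, 86, 104
Third differences: 18, 18
Constant third difference = 18.
Extend forward: 104 + 18 = 122;  354 + 122 = 476;  917 + 476 = 1393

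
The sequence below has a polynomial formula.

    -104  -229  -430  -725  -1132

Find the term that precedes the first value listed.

-37

D1: -125  -201  -295  -407
D2: -76  -94  -112
D3: -18  -18
The third differences are constant at -18.
Work back: -76 + 18 = -58;  -125 + 58 = -67;  -104 + 67 = -37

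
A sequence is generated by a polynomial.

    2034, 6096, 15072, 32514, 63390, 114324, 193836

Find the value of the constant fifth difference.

240

D1: 4062, 8976, 17442, 30876, 50934, 79512
D2: 4914, 8466, 13434, 20058, 28578
D3: 3552, 4968, 6624, 8520
D4: 1416, 1656, 1896
D5: 240, 240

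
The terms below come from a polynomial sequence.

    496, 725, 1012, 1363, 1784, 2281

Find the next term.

2860

D1: 229 , 287 , 351 , 421 , 497
D2: 58 , 64 , 70 , 76
D3: 6 , 6 , 6
The third differences are constant (6).
76 + 6 = 82;  497 + 82 = 579;  2281 + 579 = 2860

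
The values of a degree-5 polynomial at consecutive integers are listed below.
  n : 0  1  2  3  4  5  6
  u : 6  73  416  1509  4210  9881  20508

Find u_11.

276293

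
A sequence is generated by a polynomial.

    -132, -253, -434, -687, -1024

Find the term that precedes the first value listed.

-59

D1: -121, -181, -253, -337
D2: -60, -72, -84
D3: -12, -12
The third differences are constant at -12.
Work back: -60 + 12 = -48;  -121 + 48 = -73;  -132 + 73 = -59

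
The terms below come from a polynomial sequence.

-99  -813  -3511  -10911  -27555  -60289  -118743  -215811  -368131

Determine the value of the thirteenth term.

First differences: -714, -2698, -7400, -16644, -32734, -58454, -97068, -152320
Second differences: -1984, -4702, -9244, -16090, -25720, -38614, -55252
Third differences: -2718, -4542, -6846, -9630, -12894, -16638
Fourth differences: -1824, -2304, -2784, -3264, -3744
Fifth differences: -480, -480, -480, -480
Fifth differences constant at -480.
-3744 − 480 = -4224;  -16638 − 4224 = -20862;  -55252 − 20862 = -76114;  -152320 − 76114 = -228434;  -368131 − 228434 = -596565
-4224 − 480 = -4704;  -20862 − 4704 = -25566;  -76114 − 25566 = -101680;  -228434 − 101680 = -330114;  -596565 − 330114 = -926679
-4704 − 480 = -5184;  -25566 − 5184 = -30750;  -101680 − 30750 = -132430;  -330114 − 132430 = -462544;  -926679 − 462544 = -1389223
-5184 − 480 = -5664;  -30750 − 5664 = -36414;  -132430 − 36414 = -168844;  -462544 − 168844 = -631388;  -1389223 − 631388 = -2020611

-2020611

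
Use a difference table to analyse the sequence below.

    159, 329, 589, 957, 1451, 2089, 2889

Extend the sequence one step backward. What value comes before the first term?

61

Δ: 170  260  368  494  638  800
Δ²: 90  108  126  144  162
Δ³: 18  18  18  18
The third differences are constant at 18.
Work back: 90 − 18 = 72;  170 − 72 = 98;  159 − 98 = 61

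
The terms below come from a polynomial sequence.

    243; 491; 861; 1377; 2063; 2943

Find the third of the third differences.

24

D1: 248, 370, 516, 686, 880
D2: 122, 146, 170, 194
D3: 24, 24, 24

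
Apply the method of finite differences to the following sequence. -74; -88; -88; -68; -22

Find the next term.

-14 , 0 , 20 , 46
14 , 20 , 26
6 , 6
Third differences constant at 6.
26 + 6 = 32;  46 + 32 = 78;  -22 + 78 = 56

56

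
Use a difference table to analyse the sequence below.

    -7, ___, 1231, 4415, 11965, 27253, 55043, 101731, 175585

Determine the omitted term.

193

Using the last 7 terms:
D1: 3184, 7550, 15288, 27790, 46688, 73854
D2: 4366, 7738, 12502, 18898, 27166
D3: 3372, 4764, 6396, 8268
D4: 1392, 1632, 1872
D5: 240, 240
Constant fifth difference = 240.
Extend backward: 1392 − 240 = 1152;  3372 − 1152 = 2220;  4366 − 2220 = 2146;  3184 − 2146 = 1038;  1231 − 1038 = 193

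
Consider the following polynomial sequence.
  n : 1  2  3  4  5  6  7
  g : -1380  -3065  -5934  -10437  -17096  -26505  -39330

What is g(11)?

-140630

First differences: -1685, -2869, -4503, -6659, -9409, -12825
Second differences: -1184, -1634, -2156, -2750, -3416
Third differences: -450, -522, -594, -666
Fourth differences: -72, -72, -72
The fourth differences are constant (-72).
-666 − 72 = -738;  -3416 − 738 = -4154;  -12825 − 4154 = -16979;  -39330 − 16979 = -56309
-738 − 72 = -810;  -4154 − 810 = -4964;  -16979 − 4964 = -21943;  -56309 − 21943 = -78252
-810 − 72 = -882;  -4964 − 882 = -5846;  -21943 − 5846 = -27789;  -78252 − 27789 = -106041
-882 − 72 = -954;  -5846 − 954 = -6800;  -27789 − 6800 = -34589;  -106041 − 34589 = -140630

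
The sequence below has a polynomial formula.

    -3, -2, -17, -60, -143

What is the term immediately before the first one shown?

-8

1, -15, -43, -83
-16, -28, -40
-12, -12
The third differences are constant at -12.
Work back: -16 + 12 = -4;  1 + 4 = 5;  -3 − 5 = -8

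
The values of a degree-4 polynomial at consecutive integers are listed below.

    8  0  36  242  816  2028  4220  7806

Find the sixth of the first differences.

2192

First differences: -8, 36, 206, 574, 1212, 2192, 3586
Second differences: 44, 170, 368, 638, 980, 1394
Third differences: 126, 198, 270, 342, 414
Fourth differences: 72, 72, 72, 72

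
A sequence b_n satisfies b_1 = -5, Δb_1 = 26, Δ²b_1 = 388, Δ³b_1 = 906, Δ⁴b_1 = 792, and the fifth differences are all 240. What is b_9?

Build the table forward from the leading diagonal:
Δ⁵: 240, 240, 240, 240, 240, 240, 240, 240, 240
Δ⁴: 792, 1032, 1272, 1512, 1752, 1992, 2232, 2472, 2712
Δ³: 906, 1698, 2730, 4002, 5514, 7266, 9258, 11490, 13962
Δ²: 388, 1294, 2992, 5722, 9724, 15238, 22504, 31762, 43252
Δ: 26, 414, 1708, 4700, 10422, 20146, 35384, 57888, 89650
b: -5, 21, 435, 2143, 6843, 17265, 37411, 72795, 130683

130683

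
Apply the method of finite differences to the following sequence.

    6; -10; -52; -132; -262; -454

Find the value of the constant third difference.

-12

First differences: -16, -42, -80, -130, -192
Second differences: -26, -38, -50, -62
Third differences: -12, -12, -12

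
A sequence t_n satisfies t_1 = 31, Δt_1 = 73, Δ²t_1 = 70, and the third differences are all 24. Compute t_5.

Build the table forward from the leading diagonal:
Third differences: 24, 24, 24, 24, 24
Second differences: 70, 94, 118, 142, 166
First differences: 73, 143, 237, 355, 497
t: 31, 104, 247, 484, 839

839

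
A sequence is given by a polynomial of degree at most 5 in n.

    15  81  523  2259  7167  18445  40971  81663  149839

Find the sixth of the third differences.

9318

D1: 66, 442, 1736, 4908, 11278, 22526, 40692, 68176
D2: 376, 1294, 3172, 6370, 11248, 18166, 27484
D3: 918, 1878, 3198, 4878, 6918, 9318
D4: 960, 1320, 1680, 2040, 2400
D5: 360, 360, 360, 360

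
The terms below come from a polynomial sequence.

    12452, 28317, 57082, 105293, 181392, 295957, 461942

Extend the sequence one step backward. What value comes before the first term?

4597

15865  28765  48211  76099  114565  165985
12900  19446  27888  38466  51420
6546  8442  10578  12954
1896  2136  2376
240  240
The fifth differences are constant at 240.
Work back: 1896 − 240 = 1656;  6546 − 1656 = 4890;  12900 − 4890 = 8010;  15865 − 8010 = 7855;  12452 − 7855 = 4597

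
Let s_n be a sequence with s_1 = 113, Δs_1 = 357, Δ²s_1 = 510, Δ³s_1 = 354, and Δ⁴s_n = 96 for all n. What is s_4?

3068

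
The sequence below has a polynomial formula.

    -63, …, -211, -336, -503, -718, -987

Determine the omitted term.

-122

Using the last 5 terms:
D1: -125  -167  -215  -269
D2: -42  -48  -54
D3: -6  -6
Constant third difference = -6.
Extend backward: -42 + 6 = -36;  -125 + 36 = -89;  -211 + 89 = -122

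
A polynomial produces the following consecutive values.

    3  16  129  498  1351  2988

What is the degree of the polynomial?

4

Δ: 13, 113, 369, 853, 1637
Δ²: 100, 256, 484, 784
Δ³: 156, 228, 300
Δ⁴: 72, 72
The fourth differences are constant, so the polynomial has degree 4.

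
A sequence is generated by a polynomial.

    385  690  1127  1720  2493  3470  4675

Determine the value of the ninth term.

7865

Δ: 305, 437, 593, 773, 977, 1205
Δ²: 132, 156, 180, 204, 228
Δ³: 24, 24, 24, 24
Constant third difference = 24, so extend:
228 + 24 = 252;  1205 + 252 = 1457;  4675 + 1457 = 6132
252 + 24 = 276;  1457 + 276 = 1733;  6132 + 1733 = 7865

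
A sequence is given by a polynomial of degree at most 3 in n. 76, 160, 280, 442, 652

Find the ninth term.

2092

84, 120, 162, 210
36, 42, 48
6, 6
The third differences are constant (6).
48 + 6 = 54;  210 + 54 = 264;  652 + 264 = 916
54 + 6 = 60;  264 + 60 = 324;  916 + 324 = 1240
60 + 6 = 66;  324 + 66 = 390;  1240 + 390 = 1630
66 + 6 = 72;  390 + 72 = 462;  1630 + 462 = 2092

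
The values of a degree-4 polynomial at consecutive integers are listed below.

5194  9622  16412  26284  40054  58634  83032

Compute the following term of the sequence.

114352

Δ: 4428 , 6790 , 9872 , 13770 , 18580 , 24398
Δ²: 2362 , 3082 , 3898 , 4810 , 5818
Δ³: 720 , 816 , 912 , 1008
Δ⁴: 96 , 96 , 96
Constant fourth difference = 96, so extend:
1008 + 96 = 1104;  5818 + 1104 = 6922;  24398 + 6922 = 31320;  83032 + 31320 = 114352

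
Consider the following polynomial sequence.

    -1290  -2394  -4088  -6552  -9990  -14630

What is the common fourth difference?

-24

First differences: -1104, -1694, -2464, -3438, -4640
Second differences: -590, -770, -974, -1202
Third differences: -180, -204, -228
Fourth differences: -24, -24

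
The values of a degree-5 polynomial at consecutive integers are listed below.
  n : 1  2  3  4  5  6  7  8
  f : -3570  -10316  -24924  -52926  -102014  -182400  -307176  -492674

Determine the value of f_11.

-6746, -14608, -28002, -49088, -80386, -124776, -185498
-7862, -13394, -21086, -31298, -44390, -60722
-5532, -7692, -10212, -13092, -16332
-2160, -2520, -2880, -3240
-360, -360, -360
The fifth differences are constant (-360).
-3240 − 360 = -3600;  -16332 − 3600 = -19932;  -60722 − 19932 = -80654;  -185498 − 80654 = -266152;  -492674 − 266152 = -758826
-3600 − 360 = -3960;  -19932 − 3960 = -23892;  -80654 − 23892 = -104546;  -266152 − 104546 = -370698;  -758826 − 370698 = -1129524
-3960 − 360 = -4320;  -23892 − 4320 = -28212;  -104546 − 28212 = -132758;  -370698 − 132758 = -503456;  -1129524 − 503456 = -1632980

-1632980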